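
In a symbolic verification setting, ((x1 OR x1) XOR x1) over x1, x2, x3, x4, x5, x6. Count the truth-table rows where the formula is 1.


Formula: ((x1 OR x1) XOR x1) over 6 vars (64 rows)
Evaluate each row (x1, x2, x3, x4, x5, x6 as bits, MSB first):
  row 0 [000000]: ((0 OR 0) XOR 0) -> 0
  row 1 [000001]: ((0 OR 0) XOR 0) -> 0
  row 2 [000010]: ((0 OR 0) XOR 0) -> 0
  row 3 [000011]: ((0 OR 0) XOR 0) -> 0
  row 4 [000100]: ((0 OR 0) XOR 0) -> 0
  (every remaining row is evaluated the same way; all 64 results are listed next)
Full result column, 8 rows per line (x1,x2,x3 fixed per line; x4,x5,x6 runs 000..111 left to right):
  rows 0-7 [x1,x2,x3=000]: 00000000  (ones: 0)
  rows 8-15 [x1,x2,x3=001]: 00000000  (ones: 0)
  rows 16-23 [x1,x2,x3=010]: 00000000  (ones: 0)
  rows 24-31 [x1,x2,x3=011]: 00000000  (ones: 0)
  rows 32-39 [x1,x2,x3=100]: 00000000  (ones: 0)
  rows 40-47 [x1,x2,x3=101]: 00000000  (ones: 0)
  rows 48-55 [x1,x2,x3=110]: 00000000  (ones: 0)
  rows 56-63 [x1,x2,x3=111]: 00000000  (ones: 0)
Count of 1-rows = 0+0+0+0+0+0+0+0 = 0

0


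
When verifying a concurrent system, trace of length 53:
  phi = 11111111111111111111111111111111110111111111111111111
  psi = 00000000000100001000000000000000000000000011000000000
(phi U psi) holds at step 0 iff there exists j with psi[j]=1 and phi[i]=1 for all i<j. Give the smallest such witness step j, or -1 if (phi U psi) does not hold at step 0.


(phi U psi) at 0: need smallest j with psi[j]=1 and phi[i]=1 for all i in [0,j).
Scan from step 0:
  step 0: phi=1, psi=0 -> continue
  step 1: phi=1, psi=0 -> continue
  step 2: phi=1, psi=0 -> continue
  step 3: phi=1, psi=0 -> continue
  step 11: psi=1 and phi held for [0,11) -> witness found
Witness step = 11

11


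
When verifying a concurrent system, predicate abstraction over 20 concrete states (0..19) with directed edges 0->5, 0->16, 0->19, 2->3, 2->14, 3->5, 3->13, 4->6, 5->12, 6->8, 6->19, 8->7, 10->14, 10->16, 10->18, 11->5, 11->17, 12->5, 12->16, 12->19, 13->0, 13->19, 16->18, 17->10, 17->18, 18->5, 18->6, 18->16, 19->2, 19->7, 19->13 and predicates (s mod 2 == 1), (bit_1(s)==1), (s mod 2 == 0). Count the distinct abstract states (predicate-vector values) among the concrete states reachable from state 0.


BFS from 0:
Concrete reachable: {0, 2, 3, 5, 6, 7, 8, 12, 13, 14, 16, 18, 19}
Abstract via predicates (s mod 2 == 1), (bit_1(s)==1), (s mod 2 == 0):
  (0,0,1) <- {0, 8, 12, 16}
  (0,1,1) <- {2, 6, 14, 18}
  (1,0,0) <- {5, 13}
  (1,1,0) <- {3, 7, 19}
Distinct abstract states = 4

4


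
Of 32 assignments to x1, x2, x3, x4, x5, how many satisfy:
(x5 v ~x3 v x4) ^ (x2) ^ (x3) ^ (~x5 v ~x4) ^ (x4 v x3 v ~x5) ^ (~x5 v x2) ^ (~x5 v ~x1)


CNF with 7 clauses over 5 vars (32 assignments).
An assignment satisfies CNF iff every clause has >=1 true literal.
Check each row (bits = x1,x2,x3,x4,x5; clause T/F shown):
  row 0 [00000]: clauses=TFFTTTT -> 0
  row 1 [00001]: clauses=TFFTFFT -> 0
  row 2 [00010]: clauses=TFFTTTT -> 0
  row 3 [00011]: clauses=TFFFTFT -> 0
  row 4 [00100]: clauses=FFTTTTT -> 0
  row 5 [00101]: clauses=TFTTTFT -> 0
  row 6 [00110]: clauses=TFTTTTT -> 0
  row 7 [00111]: clauses=TFTFTFT -> 0
  row 8 [01000]: clauses=TTFTTTT -> 0
  row 9 [01001]: clauses=TTFTFTT -> 0
  row 10 [01010]: clauses=TTFTTTT -> 0
  row 11 [01011]: clauses=TTFFTTT -> 0
  row 12 [01100]: clauses=FTTTTTT -> 0
  row 13 [01101]: clauses=TTTTTTT -> 1
  row 14 [01110]: clauses=TTTTTTT -> 1
  row 15 [01111]: clauses=TTTFTTT -> 0
  row 16 [10000]: clauses=TFFTTTT -> 0
  row 17 [10001]: clauses=TFFTFFF -> 0
  row 18 [10010]: clauses=TFFTTTT -> 0
  row 19 [10011]: clauses=TFFFTFF -> 0
  row 20 [10100]: clauses=FFTTTTT -> 0
  row 21 [10101]: clauses=TFTTTFF -> 0
  row 22 [10110]: clauses=TFTTTTT -> 0
  row 23 [10111]: clauses=TFTFTFF -> 0
  row 24 [11000]: clauses=TTFTTTT -> 0
  row 25 [11001]: clauses=TTFTFTF -> 0
  row 26 [11010]: clauses=TTFTTTT -> 0
  row 27 [11011]: clauses=TTFFTTF -> 0
  row 28 [11100]: clauses=FTTTTTT -> 0
  row 29 [11101]: clauses=TTTTTTF -> 0
  row 30 [11110]: clauses=TTTTTTT -> 1
  row 31 [11111]: clauses=TTTFTTF -> 0
Full result column, 8 rows per line (x1,x2 fixed per line; x3,x4,x5 runs 000..111 left to right):
  rows 0-7 [x1,x2=00]: 00000000  (ones: 0)
  rows 8-15 [x1,x2=01]: 00000110  (ones: 2)
  rows 16-23 [x1,x2=10]: 00000000  (ones: 0)
  rows 24-31 [x1,x2=11]: 00000010  (ones: 1)
Satisfying assignments = 0+2+0+1 = 3

3


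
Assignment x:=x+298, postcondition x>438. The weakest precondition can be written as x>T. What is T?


Formula: wp(x:=E, P) = P[E/x] (substitute E for x in postcondition)
Step 1: Postcondition: x>438
Step 2: Substitute x+298 for x: x+298>438
Step 3: Solve for x: x > 438-298 = 140

140


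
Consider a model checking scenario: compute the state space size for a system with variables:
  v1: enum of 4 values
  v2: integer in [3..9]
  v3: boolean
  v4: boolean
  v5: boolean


State space = product of domain sizes of all variables.
Domain sizes:
  v1 (enum of 4 values): 4
  v2 (integer in [3..9]): 7
  v3 (boolean): 2
  v4 (boolean): 2
  v5 (boolean): 2
Product = 4 * 7 * 2 * 2 * 2 = 224

224


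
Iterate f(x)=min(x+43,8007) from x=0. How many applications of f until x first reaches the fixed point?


Step 1: x=0, cap=8007, increment=43
Step 2: x grows by 43 each step until capped at 8007; fixed point is x=8007
Step 3: iterations = ceil(8007/43) = 187

187


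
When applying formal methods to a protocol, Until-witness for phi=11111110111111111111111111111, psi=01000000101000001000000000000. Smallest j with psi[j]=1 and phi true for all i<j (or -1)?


(phi U psi) at 0: need smallest j with psi[j]=1 and phi[i]=1 for all i in [0,j).
Scan from step 0:
  step 0: phi=1, psi=0 -> continue
  step 1: psi=1 and phi held for [0,1) -> witness found
Witness step = 1

1


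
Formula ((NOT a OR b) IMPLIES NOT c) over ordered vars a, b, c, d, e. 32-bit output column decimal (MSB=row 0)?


Formula: ((NOT a OR b) IMPLIES NOT c) over a, b, c, d, e (32 rows)
Evaluate each row (bits = a,b,c,d,e, MSB first):
  row 0 [00000]: ((NOT 0 OR 0) IMPLIES NOT 0) -> 1
  row 1 [00001]: ((NOT 0 OR 0) IMPLIES NOT 0) -> 1
  row 2 [00010]: ((NOT 0 OR 0) IMPLIES NOT 0) -> 1
  row 3 [00011]: ((NOT 0 OR 0) IMPLIES NOT 0) -> 1
  row 4 [00100]: ((NOT 0 OR 0) IMPLIES NOT 1) -> 0
  row 5 [00101]: ((NOT 0 OR 0) IMPLIES NOT 1) -> 0
  row 6 [00110]: ((NOT 0 OR 0) IMPLIES NOT 1) -> 0
  row 7 [00111]: ((NOT 0 OR 0) IMPLIES NOT 1) -> 0
  row 8 [01000]: ((NOT 0 OR 1) IMPLIES NOT 0) -> 1
  row 9 [01001]: ((NOT 0 OR 1) IMPLIES NOT 0) -> 1
  row 10 [01010]: ((NOT 0 OR 1) IMPLIES NOT 0) -> 1
  row 11 [01011]: ((NOT 0 OR 1) IMPLIES NOT 0) -> 1
  row 12 [01100]: ((NOT 0 OR 1) IMPLIES NOT 1) -> 0
  row 13 [01101]: ((NOT 0 OR 1) IMPLIES NOT 1) -> 0
  row 14 [01110]: ((NOT 0 OR 1) IMPLIES NOT 1) -> 0
  row 15 [01111]: ((NOT 0 OR 1) IMPLIES NOT 1) -> 0
  row 16 [10000]: ((NOT 1 OR 0) IMPLIES NOT 0) -> 1
  row 17 [10001]: ((NOT 1 OR 0) IMPLIES NOT 0) -> 1
  row 18 [10010]: ((NOT 1 OR 0) IMPLIES NOT 0) -> 1
  row 19 [10011]: ((NOT 1 OR 0) IMPLIES NOT 0) -> 1
  row 20 [10100]: ((NOT 1 OR 0) IMPLIES NOT 1) -> 1
  row 21 [10101]: ((NOT 1 OR 0) IMPLIES NOT 1) -> 1
  row 22 [10110]: ((NOT 1 OR 0) IMPLIES NOT 1) -> 1
  row 23 [10111]: ((NOT 1 OR 0) IMPLIES NOT 1) -> 1
  row 24 [11000]: ((NOT 1 OR 1) IMPLIES NOT 0) -> 1
  row 25 [11001]: ((NOT 1 OR 1) IMPLIES NOT 0) -> 1
  row 26 [11010]: ((NOT 1 OR 1) IMPLIES NOT 0) -> 1
  row 27 [11011]: ((NOT 1 OR 1) IMPLIES NOT 0) -> 1
  row 28 [11100]: ((NOT 1 OR 1) IMPLIES NOT 1) -> 0
  row 29 [11101]: ((NOT 1 OR 1) IMPLIES NOT 1) -> 0
  row 30 [11110]: ((NOT 1 OR 1) IMPLIES NOT 1) -> 0
  row 31 [11111]: ((NOT 1 OR 1) IMPLIES NOT 1) -> 0
Full result column, 4 rows per line (a,b,c fixed per line; d,e runs 00..11 left to right):
  rows 0-3 [a,b,c=000]: 1111  = hex F
  rows 4-7 [a,b,c=001]: 0000  = hex 0
  rows 8-11 [a,b,c=010]: 1111  = hex F
  rows 12-15 [a,b,c=011]: 0000  = hex 0
  rows 16-19 [a,b,c=100]: 1111  = hex F
  rows 20-23 [a,b,c=101]: 1111  = hex F
  rows 24-27 [a,b,c=110]: 1111  = hex F
  rows 28-31 [a,b,c=111]: 0000  = hex 0
Output column (row 0 .. row 31) = 11110000111100001111111111110000
Output column grouped in 4s = 1111 0000 1111 0000 1111 1111 1111 0000 = 0xF0F0FFF0
Convert to decimal digit by digit (value = value*16 + digit):
  F -> 15
  15*16 + 0 = 240
  240*16 + 15 (F) = 3855
  3855*16 + 0 = 61680
  61680*16 + 15 (F) = 986895
  986895*16 + 15 (F) = 15790335
  15790335*16 + 15 (F) = 252645375
  252645375*16 + 0 = 4042326000
Decimal = 4042326000

4042326000


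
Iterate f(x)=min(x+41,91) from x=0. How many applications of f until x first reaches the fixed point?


Step 1: x=0, cap=91, increment=41
Step 2: x grows by 41 each step until capped at 91; fixed point is x=91
Step 3: iterations = ceil(91/41) = 3

3


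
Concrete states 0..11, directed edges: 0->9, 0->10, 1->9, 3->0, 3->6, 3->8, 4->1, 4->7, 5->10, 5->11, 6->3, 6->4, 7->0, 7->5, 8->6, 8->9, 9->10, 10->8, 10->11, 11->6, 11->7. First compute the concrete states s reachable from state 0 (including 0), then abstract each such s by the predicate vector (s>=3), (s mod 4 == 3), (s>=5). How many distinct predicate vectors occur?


BFS from 0:
Concrete reachable: {0, 1, 3, 4, 5, 6, 7, 8, 9, 10, 11}
Abstract via predicates (s>=3), (s mod 4 == 3), (s>=5):
  (0,0,0) <- {0, 1}
  (1,0,0) <- {4}
  (1,0,1) <- {5, 6, 8, 9, 10}
  (1,1,0) <- {3}
  (1,1,1) <- {7, 11}
Distinct abstract states = 5

5


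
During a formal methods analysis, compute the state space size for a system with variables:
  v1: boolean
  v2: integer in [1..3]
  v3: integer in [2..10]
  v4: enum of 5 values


State space = product of domain sizes of all variables.
Domain sizes:
  v1 (boolean): 2
  v2 (integer in [1..3]): 3
  v3 (integer in [2..10]): 9
  v4 (enum of 5 values): 5
Product = 2 * 3 * 9 * 5 = 270

270


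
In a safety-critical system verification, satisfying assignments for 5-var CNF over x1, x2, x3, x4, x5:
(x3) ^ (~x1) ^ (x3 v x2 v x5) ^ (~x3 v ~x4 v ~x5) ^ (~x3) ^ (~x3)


CNF with 6 clauses over 5 vars (32 assignments).
An assignment satisfies CNF iff every clause has >=1 true literal.
Check each row (bits = x1,x2,x3,x4,x5; clause T/F shown):
  row 0 [00000]: clauses=FTFTTT -> 0
  row 1 [00001]: clauses=FTTTTT -> 0
  row 2 [00010]: clauses=FTFTTT -> 0
  row 3 [00011]: clauses=FTTTTT -> 0
  row 4 [00100]: clauses=TTTTFF -> 0
  row 5 [00101]: clauses=TTTTFF -> 0
  row 6 [00110]: clauses=TTTTFF -> 0
  row 7 [00111]: clauses=TTTFFF -> 0
  row 8 [01000]: clauses=FTTTTT -> 0
  row 9 [01001]: clauses=FTTTTT -> 0
  row 10 [01010]: clauses=FTTTTT -> 0
  row 11 [01011]: clauses=FTTTTT -> 0
  row 12 [01100]: clauses=TTTTFF -> 0
  row 13 [01101]: clauses=TTTTFF -> 0
  row 14 [01110]: clauses=TTTTFF -> 0
  row 15 [01111]: clauses=TTTFFF -> 0
  row 16 [10000]: clauses=FFFTTT -> 0
  row 17 [10001]: clauses=FFTTTT -> 0
  row 18 [10010]: clauses=FFFTTT -> 0
  row 19 [10011]: clauses=FFTTTT -> 0
  row 20 [10100]: clauses=TFTTFF -> 0
  row 21 [10101]: clauses=TFTTFF -> 0
  row 22 [10110]: clauses=TFTTFF -> 0
  row 23 [10111]: clauses=TFTFFF -> 0
  row 24 [11000]: clauses=FFTTTT -> 0
  row 25 [11001]: clauses=FFTTTT -> 0
  row 26 [11010]: clauses=FFTTTT -> 0
  row 27 [11011]: clauses=FFTTTT -> 0
  row 28 [11100]: clauses=TFTTFF -> 0
  row 29 [11101]: clauses=TFTTFF -> 0
  row 30 [11110]: clauses=TFTTFF -> 0
  row 31 [11111]: clauses=TFTFFF -> 0
Full result column, 8 rows per line (x1,x2 fixed per line; x3,x4,x5 runs 000..111 left to right):
  rows 0-7 [x1,x2=00]: 00000000  (ones: 0)
  rows 8-15 [x1,x2=01]: 00000000  (ones: 0)
  rows 16-23 [x1,x2=10]: 00000000  (ones: 0)
  rows 24-31 [x1,x2=11]: 00000000  (ones: 0)
Satisfying assignments = 0+0+0+0 = 0

0


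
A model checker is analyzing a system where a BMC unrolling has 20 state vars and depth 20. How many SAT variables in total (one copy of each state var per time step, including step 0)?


BMC unrolls to depth k, creating one copy of each state var for steps 0..k.
Step count = 20 + 1 = 21 (steps 0 through 20)
Vars per step = 20
Total = 20 * 21 = 420

420


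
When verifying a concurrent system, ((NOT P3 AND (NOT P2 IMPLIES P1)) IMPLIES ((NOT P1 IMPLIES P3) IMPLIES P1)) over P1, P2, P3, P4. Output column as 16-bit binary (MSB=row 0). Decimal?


Formula: ((NOT P3 AND (NOT P2 IMPLIES P1)) IMPLIES ((NOT P1 IMPLIES P3) IMPLIES P1)) over P1, P2, P3, P4 (16 rows)
Evaluate each row (bits = P1,P2,P3,P4, MSB first):
  row 0 [0000]: ((NOT 0 AND (NOT 0 IMPLIES 0)) IMPLIES ((NOT 0 IMPLIES 0) IMPLIES 0)) -> 1
  row 1 [0001]: ((NOT 0 AND (NOT 0 IMPLIES 0)) IMPLIES ((NOT 0 IMPLIES 0) IMPLIES 0)) -> 1
  row 2 [0010]: ((NOT 1 AND (NOT 0 IMPLIES 0)) IMPLIES ((NOT 0 IMPLIES 1) IMPLIES 0)) -> 1
  row 3 [0011]: ((NOT 1 AND (NOT 0 IMPLIES 0)) IMPLIES ((NOT 0 IMPLIES 1) IMPLIES 0)) -> 1
  row 4 [0100]: ((NOT 0 AND (NOT 1 IMPLIES 0)) IMPLIES ((NOT 0 IMPLIES 0) IMPLIES 0)) -> 1
  row 5 [0101]: ((NOT 0 AND (NOT 1 IMPLIES 0)) IMPLIES ((NOT 0 IMPLIES 0) IMPLIES 0)) -> 1
  row 6 [0110]: ((NOT 1 AND (NOT 1 IMPLIES 0)) IMPLIES ((NOT 0 IMPLIES 1) IMPLIES 0)) -> 1
  row 7 [0111]: ((NOT 1 AND (NOT 1 IMPLIES 0)) IMPLIES ((NOT 0 IMPLIES 1) IMPLIES 0)) -> 1
  row 8 [1000]: ((NOT 0 AND (NOT 0 IMPLIES 1)) IMPLIES ((NOT 1 IMPLIES 0) IMPLIES 1)) -> 1
  row 9 [1001]: ((NOT 0 AND (NOT 0 IMPLIES 1)) IMPLIES ((NOT 1 IMPLIES 0) IMPLIES 1)) -> 1
  row 10 [1010]: ((NOT 1 AND (NOT 0 IMPLIES 1)) IMPLIES ((NOT 1 IMPLIES 1) IMPLIES 1)) -> 1
  row 11 [1011]: ((NOT 1 AND (NOT 0 IMPLIES 1)) IMPLIES ((NOT 1 IMPLIES 1) IMPLIES 1)) -> 1
  row 12 [1100]: ((NOT 0 AND (NOT 1 IMPLIES 1)) IMPLIES ((NOT 1 IMPLIES 0) IMPLIES 1)) -> 1
  row 13 [1101]: ((NOT 0 AND (NOT 1 IMPLIES 1)) IMPLIES ((NOT 1 IMPLIES 0) IMPLIES 1)) -> 1
  row 14 [1110]: ((NOT 1 AND (NOT 1 IMPLIES 1)) IMPLIES ((NOT 1 IMPLIES 1) IMPLIES 1)) -> 1
  row 15 [1111]: ((NOT 1 AND (NOT 1 IMPLIES 1)) IMPLIES ((NOT 1 IMPLIES 1) IMPLIES 1)) -> 1
Full result column, 4 rows per line (P1,P2 fixed per line; P3,P4 runs 00..11 left to right):
  rows 0-3 [P1,P2=00]: 1111  = hex F
  rows 4-7 [P1,P2=01]: 1111  = hex F
  rows 8-11 [P1,P2=10]: 1111  = hex F
  rows 12-15 [P1,P2=11]: 1111  = hex F
Output column (row 0 .. row 15) = 1111111111111111
Output column grouped in 4s = 1111 1111 1111 1111 = 0xFFFF
Convert to decimal digit by digit (value = value*16 + digit):
  F -> 15
  15*16 + 15 (F) = 255
  255*16 + 15 (F) = 4095
  4095*16 + 15 (F) = 65535
Decimal = 65535

65535


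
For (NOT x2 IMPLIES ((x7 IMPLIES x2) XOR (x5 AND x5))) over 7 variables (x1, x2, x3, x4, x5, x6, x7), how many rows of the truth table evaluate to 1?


Formula: (NOT x2 IMPLIES ((x7 IMPLIES x2) XOR (x5 AND x5))) over 7 vars (128 rows)
Evaluate each row (x1, x2, x3, x4, x5, x6, x7 as bits, MSB first):
  row 0 [0000000]: (NOT 0 IMPLIES ((0 IMPLIES 0) XOR (0 AND 0))) -> 1
  row 1 [0000001]: (NOT 0 IMPLIES ((1 IMPLIES 0) XOR (0 AND 0))) -> 0
  row 2 [0000010]: (NOT 0 IMPLIES ((0 IMPLIES 0) XOR (0 AND 0))) -> 1
  row 3 [0000011]: (NOT 0 IMPLIES ((1 IMPLIES 0) XOR (0 AND 0))) -> 0
  row 4 [0000100]: (NOT 0 IMPLIES ((0 IMPLIES 0) XOR (1 AND 1))) -> 0
  (every remaining row is evaluated the same way; all 128 results are listed next)
Full result column, 8 rows per line (x1,x2,x3,x4 fixed per line; x5,x6,x7 runs 000..111 left to right):
  rows 0-7 [x1,x2,x3,x4=0000]: 10100101  (ones: 4)
  rows 8-15 [x1,x2,x3,x4=0001]: 10100101  (ones: 4)
  rows 16-23 [x1,x2,x3,x4=0010]: 10100101  (ones: 4)
  rows 24-31 [x1,x2,x3,x4=0011]: 10100101  (ones: 4)
  rows 32-39 [x1,x2,x3,x4=0100]: 11111111  (ones: 8)
  rows 40-47 [x1,x2,x3,x4=0101]: 11111111  (ones: 8)
  rows 48-55 [x1,x2,x3,x4=0110]: 11111111  (ones: 8)
  rows 56-63 [x1,x2,x3,x4=0111]: 11111111  (ones: 8)
  rows 64-71 [x1,x2,x3,x4=1000]: 10100101  (ones: 4)
  rows 72-79 [x1,x2,x3,x4=1001]: 10100101  (ones: 4)
  rows 80-87 [x1,x2,x3,x4=1010]: 10100101  (ones: 4)
  rows 88-95 [x1,x2,x3,x4=1011]: 10100101  (ones: 4)
  rows 96-103 [x1,x2,x3,x4=1100]: 11111111  (ones: 8)
  rows 104-111 [x1,x2,x3,x4=1101]: 11111111  (ones: 8)
  rows 112-119 [x1,x2,x3,x4=1110]: 11111111  (ones: 8)
  rows 120-127 [x1,x2,x3,x4=1111]: 11111111  (ones: 8)
Count of 1-rows = 4+4+4+4+8+8+8+8+4+4+4+4+8+8+8+8 = 96

96


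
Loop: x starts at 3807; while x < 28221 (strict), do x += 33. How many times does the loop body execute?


Step 1: x goes from 3807 toward 28221 by 33; the body runs while x<28221, so iterations = ceil((bound-start)/step)
Step 2: Distance=24414
Step 3: ceil(24414/33)=740

740


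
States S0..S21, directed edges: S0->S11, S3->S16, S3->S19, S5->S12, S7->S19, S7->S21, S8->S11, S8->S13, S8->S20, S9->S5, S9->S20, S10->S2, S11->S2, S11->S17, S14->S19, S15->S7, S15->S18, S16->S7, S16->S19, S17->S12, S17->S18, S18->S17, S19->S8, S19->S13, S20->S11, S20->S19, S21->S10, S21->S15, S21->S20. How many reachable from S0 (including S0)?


BFS from S0:
  layer 0: {S0}
  layer 1: {S11}
  layer 2: {S2, S17}
  layer 3: {S12, S18}
Reachable set: {S0, S2, S11, S12, S17, S18}
Count = 6

6


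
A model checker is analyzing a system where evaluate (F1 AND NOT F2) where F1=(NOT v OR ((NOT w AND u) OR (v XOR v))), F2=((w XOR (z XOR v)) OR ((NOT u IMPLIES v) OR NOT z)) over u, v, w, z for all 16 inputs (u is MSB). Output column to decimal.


F1 = (NOT v OR ((NOT w AND u) OR (v XOR v)))
F2 = ((w XOR (z XOR v)) OR ((NOT u IMPLIES v) OR NOT z))
Counterexample to F1=>F2 is where F1=1 and F2=0.
Evaluate each row (bits = u,v,w,z, MSB first):
  row 0 [0000]: F1=1 F2=1 -> F1&~F2 -> 0
  row 1 [0001]: F1=1 F2=1 -> F1&~F2 -> 0
  row 2 [0010]: F1=1 F2=1 -> F1&~F2 -> 0
  row 3 [0011]: F1=1 F2=0 -> F1&~F2 -> 1
  row 4 [0100]: F1=0 F2=1 -> F1&~F2 -> 0
  row 5 [0101]: F1=0 F2=1 -> F1&~F2 -> 0
  row 6 [0110]: F1=0 F2=1 -> F1&~F2 -> 0
  row 7 [0111]: F1=0 F2=1 -> F1&~F2 -> 0
  row 8 [1000]: F1=1 F2=1 -> F1&~F2 -> 0
  row 9 [1001]: F1=1 F2=1 -> F1&~F2 -> 0
  row 10 [1010]: F1=1 F2=1 -> F1&~F2 -> 0
  row 11 [1011]: F1=1 F2=1 -> F1&~F2 -> 0
  row 12 [1100]: F1=1 F2=1 -> F1&~F2 -> 0
  row 13 [1101]: F1=1 F2=1 -> F1&~F2 -> 0
  row 14 [1110]: F1=0 F2=1 -> F1&~F2 -> 0
  row 15 [1111]: F1=0 F2=1 -> F1&~F2 -> 0
Full result column, 4 rows per line (u,v fixed per line; w,z runs 00..11 left to right):
  rows 0-3 [u,v=00]: 0001  = hex 1
  rows 4-7 [u,v=01]: 0000  = hex 0
  rows 8-11 [u,v=10]: 0000  = hex 0
  rows 12-15 [u,v=11]: 0000  = hex 0
Counterexample vector (row 0 .. row 15) = 0001000000000000
Output column grouped in 4s = 0001 0000 0000 0000 = 0x1000
Convert to decimal digit by digit (value = value*16 + digit):
  1 -> 1
  1*16 + 0 = 16
  16*16 + 0 = 256
  256*16 + 0 = 4096
Decimal = 4096

4096


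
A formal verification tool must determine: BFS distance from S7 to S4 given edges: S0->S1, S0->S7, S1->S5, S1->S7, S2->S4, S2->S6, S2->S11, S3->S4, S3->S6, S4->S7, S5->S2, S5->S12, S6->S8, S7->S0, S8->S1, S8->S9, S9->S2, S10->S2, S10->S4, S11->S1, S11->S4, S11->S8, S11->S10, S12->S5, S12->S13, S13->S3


BFS layer-by-layer from S7:
  dist 0: {S7}
  dist 1: {S0}
  dist 2: {S1}
  dist 3: {S5}
  dist 4: {S2, S12}
  dist 5: {S4, S6, S11, S13}
  -> S4 reached at distance 5
Shortest path length = 5

5


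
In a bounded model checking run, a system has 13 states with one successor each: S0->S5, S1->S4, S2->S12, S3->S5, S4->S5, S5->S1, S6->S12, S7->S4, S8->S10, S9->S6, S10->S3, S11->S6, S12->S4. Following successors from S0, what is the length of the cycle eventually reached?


Trace from S0 until a state repeats:
  S0 -> S5 -> S1 -> S4 -> S5
S5 first seen at step 1, revisited at step 4.
Cycle length = 4 - 1 = 3

3


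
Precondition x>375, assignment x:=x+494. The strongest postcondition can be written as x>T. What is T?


Formula: sp(P, x:=E) = exists old_x. (x = E[old_x/x]) AND P[old_x/x] (old_x is the value of x before the assignment; eliminate old_x by solving x = E[old_x/x] for old_x)
Step 1: Precondition P: x>375, i.e. old_x > 375
Step 2: Assignment gives x = old_x + 494, so old_x = x - 494
Step 3: Substitute into P: x - 494 > 375
Step 4: Simplify: x > 375+494 = 869

869


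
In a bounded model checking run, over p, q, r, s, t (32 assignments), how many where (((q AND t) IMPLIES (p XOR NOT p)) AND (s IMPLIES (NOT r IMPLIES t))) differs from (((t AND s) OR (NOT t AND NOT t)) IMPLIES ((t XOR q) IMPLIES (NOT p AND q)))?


F1 = (((q AND t) IMPLIES (p XOR NOT p)) AND (s IMPLIES (NOT r IMPLIES t)))
F2 = (((t AND s) OR (NOT t AND NOT t)) IMPLIES ((t XOR q) IMPLIES (NOT p AND q)))
Evaluate both on each of 32 rows (bits = p,q,r,s,t):
  row 0 [00000]: F1=1 F2=1 -> 0
  row 1 [00001]: F1=1 F2=1 -> 0
  row 2 [00010]: F1=0 F2=1 (differ) -> 1
  row 3 [00011]: F1=1 F2=0 (differ) -> 1
  row 4 [00100]: F1=1 F2=1 -> 0
  row 5 [00101]: F1=1 F2=1 -> 0
  row 6 [00110]: F1=1 F2=1 -> 0
  row 7 [00111]: F1=1 F2=0 (differ) -> 1
  row 8 [01000]: F1=1 F2=1 -> 0
  row 9 [01001]: F1=1 F2=1 -> 0
  row 10 [01010]: F1=0 F2=1 (differ) -> 1
  row 11 [01011]: F1=1 F2=1 -> 0
  row 12 [01100]: F1=1 F2=1 -> 0
  row 13 [01101]: F1=1 F2=1 -> 0
  row 14 [01110]: F1=1 F2=1 -> 0
  row 15 [01111]: F1=1 F2=1 -> 0
  row 16 [10000]: F1=1 F2=1 -> 0
  row 17 [10001]: F1=1 F2=1 -> 0
  row 18 [10010]: F1=0 F2=1 (differ) -> 1
  row 19 [10011]: F1=1 F2=0 (differ) -> 1
  row 20 [10100]: F1=1 F2=1 -> 0
  row 21 [10101]: F1=1 F2=1 -> 0
  row 22 [10110]: F1=1 F2=1 -> 0
  row 23 [10111]: F1=1 F2=0 (differ) -> 1
  row 24 [11000]: F1=1 F2=0 (differ) -> 1
  row 25 [11001]: F1=1 F2=1 -> 0
  row 26 [11010]: F1=0 F2=0 -> 0
  row 27 [11011]: F1=1 F2=1 -> 0
  row 28 [11100]: F1=1 F2=0 (differ) -> 1
  row 29 [11101]: F1=1 F2=1 -> 0
  row 30 [11110]: F1=1 F2=0 (differ) -> 1
  row 31 [11111]: F1=1 F2=1 -> 0
Full result column, 8 rows per line (p,q fixed per line; r,s,t runs 000..111 left to right):
  rows 0-7 [p,q=00]: 00110001  (ones: 3)
  rows 8-15 [p,q=01]: 00100000  (ones: 1)
  rows 16-23 [p,q=10]: 00110001  (ones: 3)
  rows 24-31 [p,q=11]: 10001010  (ones: 3)
Disagreements = 3+1+3+3 = 10

10


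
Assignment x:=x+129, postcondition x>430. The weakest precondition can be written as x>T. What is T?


Formula: wp(x:=E, P) = P[E/x] (substitute E for x in postcondition)
Step 1: Postcondition: x>430
Step 2: Substitute x+129 for x: x+129>430
Step 3: Solve for x: x > 430-129 = 301

301


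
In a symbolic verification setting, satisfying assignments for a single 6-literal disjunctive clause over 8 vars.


Step 1: Total=2^8=256
Step 2: Unsat when all 6 false: 2^2=4
Step 3: Sat=256-4=252

252


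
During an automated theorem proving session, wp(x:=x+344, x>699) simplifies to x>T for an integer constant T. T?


Formula: wp(x:=E, P) = P[E/x] (substitute E for x in postcondition)
Step 1: Postcondition: x>699
Step 2: Substitute x+344 for x: x+344>699
Step 3: Solve for x: x > 699-344 = 355

355


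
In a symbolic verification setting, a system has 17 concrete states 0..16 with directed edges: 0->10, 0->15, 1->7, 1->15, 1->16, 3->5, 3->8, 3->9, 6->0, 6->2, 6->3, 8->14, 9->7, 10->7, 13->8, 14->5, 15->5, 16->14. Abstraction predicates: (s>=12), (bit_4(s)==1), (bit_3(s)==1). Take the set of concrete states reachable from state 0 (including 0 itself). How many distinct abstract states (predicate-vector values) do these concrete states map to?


BFS from 0:
Concrete reachable: {0, 5, 7, 10, 15}
Abstract via predicates (s>=12), (bit_4(s)==1), (bit_3(s)==1):
  (0,0,0) <- {0, 5, 7}
  (0,0,1) <- {10}
  (1,0,1) <- {15}
Distinct abstract states = 3

3


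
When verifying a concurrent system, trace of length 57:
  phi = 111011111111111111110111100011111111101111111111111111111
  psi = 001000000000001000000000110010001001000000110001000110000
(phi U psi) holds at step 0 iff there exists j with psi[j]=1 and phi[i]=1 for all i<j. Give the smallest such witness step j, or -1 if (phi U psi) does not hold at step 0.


(phi U psi) at 0: need smallest j with psi[j]=1 and phi[i]=1 for all i in [0,j).
Scan from step 0:
  step 0: phi=1, psi=0 -> continue
  step 1: phi=1, psi=0 -> continue
  step 2: psi=1 and phi held for [0,2) -> witness found
Witness step = 2

2


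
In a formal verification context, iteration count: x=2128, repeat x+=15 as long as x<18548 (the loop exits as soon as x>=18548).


Step 1: x goes from 2128 toward 18548 by 15; the body runs while x<18548, so iterations = ceil((bound-start)/step)
Step 2: Distance=16420
Step 3: ceil(16420/15)=1095

1095


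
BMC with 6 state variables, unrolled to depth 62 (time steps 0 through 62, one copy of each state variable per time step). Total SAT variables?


BMC unrolls to depth k, creating one copy of each state var for steps 0..k.
Step count = 62 + 1 = 63 (steps 0 through 62)
Vars per step = 6
Total = 6 * 63 = 378

378


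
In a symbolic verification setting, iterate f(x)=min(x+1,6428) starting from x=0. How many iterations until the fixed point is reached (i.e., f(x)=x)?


Step 1: x=0, cap=6428, increment=1
Step 2: x grows by 1 each step until capped at 6428; fixed point is x=6428
Step 3: iterations = ceil(6428/1) = 6428

6428


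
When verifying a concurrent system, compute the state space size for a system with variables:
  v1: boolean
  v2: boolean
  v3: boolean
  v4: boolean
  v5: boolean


State space = product of domain sizes of all variables.
Domain sizes:
  v1 (boolean): 2
  v2 (boolean): 2
  v3 (boolean): 2
  v4 (boolean): 2
  v5 (boolean): 2
Product = 2 * 2 * 2 * 2 * 2 = 32

32


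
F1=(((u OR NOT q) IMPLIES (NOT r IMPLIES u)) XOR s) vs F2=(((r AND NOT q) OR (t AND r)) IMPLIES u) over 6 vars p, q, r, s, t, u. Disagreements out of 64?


F1 = (((u OR NOT q) IMPLIES (NOT r IMPLIES u)) XOR s)
F2 = (((r AND NOT q) OR (t AND r)) IMPLIES u)
Evaluate both on each of 64 rows (bits = p,q,r,s,t,u):
  row 0 [000000]: F1=0 F2=1 (differ) -> 1
  row 1 [000001]: F1=1 F2=1 -> 0
  row 2 [000010]: F1=0 F2=1 (differ) -> 1
  row 3 [000011]: F1=1 F2=1 -> 0
  row 4 [000100]: F1=1 F2=1 -> 0
  (every remaining row is evaluated the same way; all 64 results are listed next)
Full result column, 8 rows per line (p,q,r fixed per line; s,t,u runs 000..111 left to right):
  rows 0-7 [p,q,r=000]: 10100101  (ones: 4)
  rows 8-15 [p,q,r=001]: 10100101  (ones: 4)
  rows 16-23 [p,q,r=010]: 00001111  (ones: 4)
  rows 24-31 [p,q,r=011]: 00101101  (ones: 4)
  rows 32-39 [p,q,r=100]: 10100101  (ones: 4)
  rows 40-47 [p,q,r=101]: 10100101  (ones: 4)
  rows 48-55 [p,q,r=110]: 00001111  (ones: 4)
  rows 56-63 [p,q,r=111]: 00101101  (ones: 4)
Disagreements = 4+4+4+4+4+4+4+4 = 32

32


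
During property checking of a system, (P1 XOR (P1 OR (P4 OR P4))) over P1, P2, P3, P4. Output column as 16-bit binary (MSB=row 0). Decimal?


Formula: (P1 XOR (P1 OR (P4 OR P4))) over P1, P2, P3, P4 (16 rows)
Evaluate each row (bits = P1,P2,P3,P4, MSB first):
  row 0 [0000]: (0 XOR (0 OR (0 OR 0))) -> 0
  row 1 [0001]: (0 XOR (0 OR (1 OR 1))) -> 1
  row 2 [0010]: (0 XOR (0 OR (0 OR 0))) -> 0
  row 3 [0011]: (0 XOR (0 OR (1 OR 1))) -> 1
  row 4 [0100]: (0 XOR (0 OR (0 OR 0))) -> 0
  row 5 [0101]: (0 XOR (0 OR (1 OR 1))) -> 1
  row 6 [0110]: (0 XOR (0 OR (0 OR 0))) -> 0
  row 7 [0111]: (0 XOR (0 OR (1 OR 1))) -> 1
  row 8 [1000]: (1 XOR (1 OR (0 OR 0))) -> 0
  row 9 [1001]: (1 XOR (1 OR (1 OR 1))) -> 0
  row 10 [1010]: (1 XOR (1 OR (0 OR 0))) -> 0
  row 11 [1011]: (1 XOR (1 OR (1 OR 1))) -> 0
  row 12 [1100]: (1 XOR (1 OR (0 OR 0))) -> 0
  row 13 [1101]: (1 XOR (1 OR (1 OR 1))) -> 0
  row 14 [1110]: (1 XOR (1 OR (0 OR 0))) -> 0
  row 15 [1111]: (1 XOR (1 OR (1 OR 1))) -> 0
Full result column, 4 rows per line (P1,P2 fixed per line; P3,P4 runs 00..11 left to right):
  rows 0-3 [P1,P2=00]: 0101  = hex 5
  rows 4-7 [P1,P2=01]: 0101  = hex 5
  rows 8-11 [P1,P2=10]: 0000  = hex 0
  rows 12-15 [P1,P2=11]: 0000  = hex 0
Output column (row 0 .. row 15) = 0101010100000000
Output column grouped in 4s = 0101 0101 0000 0000 = 0x5500
Convert to decimal digit by digit (value = value*16 + digit):
  5 -> 5
  5*16 + 5 = 85
  85*16 + 0 = 1360
  1360*16 + 0 = 21760
Decimal = 21760

21760


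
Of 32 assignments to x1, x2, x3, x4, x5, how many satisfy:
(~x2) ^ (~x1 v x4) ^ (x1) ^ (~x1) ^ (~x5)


CNF with 5 clauses over 5 vars (32 assignments).
An assignment satisfies CNF iff every clause has >=1 true literal.
Check each row (bits = x1,x2,x3,x4,x5; clause T/F shown):
  row 0 [00000]: clauses=TTFTT -> 0
  row 1 [00001]: clauses=TTFTF -> 0
  row 2 [00010]: clauses=TTFTT -> 0
  row 3 [00011]: clauses=TTFTF -> 0
  row 4 [00100]: clauses=TTFTT -> 0
  row 5 [00101]: clauses=TTFTF -> 0
  row 6 [00110]: clauses=TTFTT -> 0
  row 7 [00111]: clauses=TTFTF -> 0
  row 8 [01000]: clauses=FTFTT -> 0
  row 9 [01001]: clauses=FTFTF -> 0
  row 10 [01010]: clauses=FTFTT -> 0
  row 11 [01011]: clauses=FTFTF -> 0
  row 12 [01100]: clauses=FTFTT -> 0
  row 13 [01101]: clauses=FTFTF -> 0
  row 14 [01110]: clauses=FTFTT -> 0
  row 15 [01111]: clauses=FTFTF -> 0
  row 16 [10000]: clauses=TFTFT -> 0
  row 17 [10001]: clauses=TFTFF -> 0
  row 18 [10010]: clauses=TTTFT -> 0
  row 19 [10011]: clauses=TTTFF -> 0
  row 20 [10100]: clauses=TFTFT -> 0
  row 21 [10101]: clauses=TFTFF -> 0
  row 22 [10110]: clauses=TTTFT -> 0
  row 23 [10111]: clauses=TTTFF -> 0
  row 24 [11000]: clauses=FFTFT -> 0
  row 25 [11001]: clauses=FFTFF -> 0
  row 26 [11010]: clauses=FTTFT -> 0
  row 27 [11011]: clauses=FTTFF -> 0
  row 28 [11100]: clauses=FFTFT -> 0
  row 29 [11101]: clauses=FFTFF -> 0
  row 30 [11110]: clauses=FTTFT -> 0
  row 31 [11111]: clauses=FTTFF -> 0
Full result column, 8 rows per line (x1,x2 fixed per line; x3,x4,x5 runs 000..111 left to right):
  rows 0-7 [x1,x2=00]: 00000000  (ones: 0)
  rows 8-15 [x1,x2=01]: 00000000  (ones: 0)
  rows 16-23 [x1,x2=10]: 00000000  (ones: 0)
  rows 24-31 [x1,x2=11]: 00000000  (ones: 0)
Satisfying assignments = 0+0+0+0 = 0

0


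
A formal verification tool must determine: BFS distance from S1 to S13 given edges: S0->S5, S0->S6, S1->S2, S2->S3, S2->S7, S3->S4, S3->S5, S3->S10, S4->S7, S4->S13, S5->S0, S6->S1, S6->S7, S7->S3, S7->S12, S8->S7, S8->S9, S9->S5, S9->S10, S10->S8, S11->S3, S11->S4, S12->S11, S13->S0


BFS layer-by-layer from S1:
  dist 0: {S1}
  dist 1: {S2}
  dist 2: {S3, S7}
  dist 3: {S4, S5, S10, S12}
  dist 4: {S0, S8, S11, S13}
  -> S13 reached at distance 4
Shortest path length = 4

4


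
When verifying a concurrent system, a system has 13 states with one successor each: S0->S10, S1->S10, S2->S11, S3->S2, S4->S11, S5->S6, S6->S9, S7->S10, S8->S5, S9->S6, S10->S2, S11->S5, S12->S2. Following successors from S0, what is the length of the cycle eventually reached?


Trace from S0 until a state repeats:
  S0 -> S10 -> S2 -> S11 -> S5 -> S6 -> S9 -> S6
S6 first seen at step 5, revisited at step 7.
Cycle length = 7 - 5 = 2

2


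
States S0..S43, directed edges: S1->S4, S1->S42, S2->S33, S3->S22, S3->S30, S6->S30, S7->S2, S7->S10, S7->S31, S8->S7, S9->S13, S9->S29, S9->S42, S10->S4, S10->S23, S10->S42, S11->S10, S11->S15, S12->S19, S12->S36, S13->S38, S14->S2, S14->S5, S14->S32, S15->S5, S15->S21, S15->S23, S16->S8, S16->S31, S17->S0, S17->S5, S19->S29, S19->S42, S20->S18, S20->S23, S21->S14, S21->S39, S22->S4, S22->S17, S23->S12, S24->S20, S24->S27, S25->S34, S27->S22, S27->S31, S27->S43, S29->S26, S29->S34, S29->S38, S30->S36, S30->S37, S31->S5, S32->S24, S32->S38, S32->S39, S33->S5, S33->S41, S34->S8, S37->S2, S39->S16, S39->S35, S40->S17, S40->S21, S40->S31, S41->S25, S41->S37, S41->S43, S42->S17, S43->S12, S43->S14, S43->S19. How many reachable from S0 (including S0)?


BFS from S0:
  layer 0: {S0}
Reachable set: {S0}
Count = 1

1


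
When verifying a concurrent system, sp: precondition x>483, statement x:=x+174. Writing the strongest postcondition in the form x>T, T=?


Formula: sp(P, x:=E) = exists old_x. (x = E[old_x/x]) AND P[old_x/x] (old_x is the value of x before the assignment; eliminate old_x by solving x = E[old_x/x] for old_x)
Step 1: Precondition P: x>483, i.e. old_x > 483
Step 2: Assignment gives x = old_x + 174, so old_x = x - 174
Step 3: Substitute into P: x - 174 > 483
Step 4: Simplify: x > 483+174 = 657

657


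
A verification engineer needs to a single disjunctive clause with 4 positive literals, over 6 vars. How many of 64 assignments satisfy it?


Step 1: Total=2^6=64
Step 2: Unsat when all 4 false: 2^2=4
Step 3: Sat=64-4=60

60


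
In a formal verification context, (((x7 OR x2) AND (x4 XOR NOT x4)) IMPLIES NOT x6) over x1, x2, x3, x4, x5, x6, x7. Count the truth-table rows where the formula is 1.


Formula: (((x7 OR x2) AND (x4 XOR NOT x4)) IMPLIES NOT x6) over 7 vars (128 rows)
Evaluate each row (x1, x2, x3, x4, x5, x6, x7 as bits, MSB first):
  row 0 [0000000]: (((0 OR 0) AND (0 XOR NOT 0)) IMPLIES NOT 0) -> 1
  row 1 [0000001]: (((1 OR 0) AND (0 XOR NOT 0)) IMPLIES NOT 0) -> 1
  row 2 [0000010]: (((0 OR 0) AND (0 XOR NOT 0)) IMPLIES NOT 1) -> 1
  row 3 [0000011]: (((1 OR 0) AND (0 XOR NOT 0)) IMPLIES NOT 1) -> 0
  row 4 [0000100]: (((0 OR 0) AND (0 XOR NOT 0)) IMPLIES NOT 0) -> 1
  (every remaining row is evaluated the same way; all 128 results are listed next)
Full result column, 8 rows per line (x1,x2,x3,x4 fixed per line; x5,x6,x7 runs 000..111 left to right):
  rows 0-7 [x1,x2,x3,x4=0000]: 11101110  (ones: 6)
  rows 8-15 [x1,x2,x3,x4=0001]: 11101110  (ones: 6)
  rows 16-23 [x1,x2,x3,x4=0010]: 11101110  (ones: 6)
  rows 24-31 [x1,x2,x3,x4=0011]: 11101110  (ones: 6)
  rows 32-39 [x1,x2,x3,x4=0100]: 11001100  (ones: 4)
  rows 40-47 [x1,x2,x3,x4=0101]: 11001100  (ones: 4)
  rows 48-55 [x1,x2,x3,x4=0110]: 11001100  (ones: 4)
  rows 56-63 [x1,x2,x3,x4=0111]: 11001100  (ones: 4)
  rows 64-71 [x1,x2,x3,x4=1000]: 11101110  (ones: 6)
  rows 72-79 [x1,x2,x3,x4=1001]: 11101110  (ones: 6)
  rows 80-87 [x1,x2,x3,x4=1010]: 11101110  (ones: 6)
  rows 88-95 [x1,x2,x3,x4=1011]: 11101110  (ones: 6)
  rows 96-103 [x1,x2,x3,x4=1100]: 11001100  (ones: 4)
  rows 104-111 [x1,x2,x3,x4=1101]: 11001100  (ones: 4)
  rows 112-119 [x1,x2,x3,x4=1110]: 11001100  (ones: 4)
  rows 120-127 [x1,x2,x3,x4=1111]: 11001100  (ones: 4)
Count of 1-rows = 6+6+6+6+4+4+4+4+6+6+6+6+4+4+4+4 = 80

80


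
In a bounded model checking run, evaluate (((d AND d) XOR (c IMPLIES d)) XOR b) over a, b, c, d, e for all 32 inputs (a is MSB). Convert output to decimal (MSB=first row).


Formula: (((d AND d) XOR (c IMPLIES d)) XOR b) over a, b, c, d, e (32 rows)
Evaluate each row (bits = a,b,c,d,e, MSB first):
  row 0 [00000]: (((0 AND 0) XOR (0 IMPLIES 0)) XOR 0) -> 1
  row 1 [00001]: (((0 AND 0) XOR (0 IMPLIES 0)) XOR 0) -> 1
  row 2 [00010]: (((1 AND 1) XOR (0 IMPLIES 1)) XOR 0) -> 0
  row 3 [00011]: (((1 AND 1) XOR (0 IMPLIES 1)) XOR 0) -> 0
  row 4 [00100]: (((0 AND 0) XOR (1 IMPLIES 0)) XOR 0) -> 0
  row 5 [00101]: (((0 AND 0) XOR (1 IMPLIES 0)) XOR 0) -> 0
  row 6 [00110]: (((1 AND 1) XOR (1 IMPLIES 1)) XOR 0) -> 0
  row 7 [00111]: (((1 AND 1) XOR (1 IMPLIES 1)) XOR 0) -> 0
  row 8 [01000]: (((0 AND 0) XOR (0 IMPLIES 0)) XOR 1) -> 0
  row 9 [01001]: (((0 AND 0) XOR (0 IMPLIES 0)) XOR 1) -> 0
  row 10 [01010]: (((1 AND 1) XOR (0 IMPLIES 1)) XOR 1) -> 1
  row 11 [01011]: (((1 AND 1) XOR (0 IMPLIES 1)) XOR 1) -> 1
  row 12 [01100]: (((0 AND 0) XOR (1 IMPLIES 0)) XOR 1) -> 1
  row 13 [01101]: (((0 AND 0) XOR (1 IMPLIES 0)) XOR 1) -> 1
  row 14 [01110]: (((1 AND 1) XOR (1 IMPLIES 1)) XOR 1) -> 1
  row 15 [01111]: (((1 AND 1) XOR (1 IMPLIES 1)) XOR 1) -> 1
  row 16 [10000]: (((0 AND 0) XOR (0 IMPLIES 0)) XOR 0) -> 1
  row 17 [10001]: (((0 AND 0) XOR (0 IMPLIES 0)) XOR 0) -> 1
  row 18 [10010]: (((1 AND 1) XOR (0 IMPLIES 1)) XOR 0) -> 0
  row 19 [10011]: (((1 AND 1) XOR (0 IMPLIES 1)) XOR 0) -> 0
  row 20 [10100]: (((0 AND 0) XOR (1 IMPLIES 0)) XOR 0) -> 0
  row 21 [10101]: (((0 AND 0) XOR (1 IMPLIES 0)) XOR 0) -> 0
  row 22 [10110]: (((1 AND 1) XOR (1 IMPLIES 1)) XOR 0) -> 0
  row 23 [10111]: (((1 AND 1) XOR (1 IMPLIES 1)) XOR 0) -> 0
  row 24 [11000]: (((0 AND 0) XOR (0 IMPLIES 0)) XOR 1) -> 0
  row 25 [11001]: (((0 AND 0) XOR (0 IMPLIES 0)) XOR 1) -> 0
  row 26 [11010]: (((1 AND 1) XOR (0 IMPLIES 1)) XOR 1) -> 1
  row 27 [11011]: (((1 AND 1) XOR (0 IMPLIES 1)) XOR 1) -> 1
  row 28 [11100]: (((0 AND 0) XOR (1 IMPLIES 0)) XOR 1) -> 1
  row 29 [11101]: (((0 AND 0) XOR (1 IMPLIES 0)) XOR 1) -> 1
  row 30 [11110]: (((1 AND 1) XOR (1 IMPLIES 1)) XOR 1) -> 1
  row 31 [11111]: (((1 AND 1) XOR (1 IMPLIES 1)) XOR 1) -> 1
Full result column, 4 rows per line (a,b,c fixed per line; d,e runs 00..11 left to right):
  rows 0-3 [a,b,c=000]: 1100  = hex C
  rows 4-7 [a,b,c=001]: 0000  = hex 0
  rows 8-11 [a,b,c=010]: 0011  = hex 3
  rows 12-15 [a,b,c=011]: 1111  = hex F
  rows 16-19 [a,b,c=100]: 1100  = hex C
  rows 20-23 [a,b,c=101]: 0000  = hex 0
  rows 24-27 [a,b,c=110]: 0011  = hex 3
  rows 28-31 [a,b,c=111]: 1111  = hex F
Output column (row 0 .. row 31) = 11000000001111111100000000111111
Output column grouped in 4s = 1100 0000 0011 1111 1100 0000 0011 1111 = 0xC03FC03F
Convert to decimal digit by digit (value = value*16 + digit):
  C -> 12
  12*16 + 0 = 192
  192*16 + 3 = 3075
  3075*16 + 15 (F) = 49215
  49215*16 + 12 (C) = 787452
  787452*16 + 0 = 12599232
  12599232*16 + 3 = 201587715
  201587715*16 + 15 (F) = 3225403455
Decimal = 3225403455

3225403455


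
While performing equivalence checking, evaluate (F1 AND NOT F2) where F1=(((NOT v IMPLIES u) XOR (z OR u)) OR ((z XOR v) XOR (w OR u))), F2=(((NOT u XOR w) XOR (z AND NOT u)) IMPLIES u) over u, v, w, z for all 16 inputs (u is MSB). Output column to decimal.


F1 = (((NOT v IMPLIES u) XOR (z OR u)) OR ((z XOR v) XOR (w OR u)))
F2 = (((NOT u XOR w) XOR (z AND NOT u)) IMPLIES u)
Counterexample to F1=>F2 is where F1=1 and F2=0.
Evaluate each row (bits = u,v,w,z, MSB first):
  row 0 [0000]: F1=0 F2=0 -> F1&~F2 -> 0
  row 1 [0001]: F1=1 F2=1 -> F1&~F2 -> 0
  row 2 [0010]: F1=1 F2=1 -> F1&~F2 -> 0
  row 3 [0011]: F1=1 F2=0 -> F1&~F2 -> 1
  row 4 [0100]: F1=1 F2=0 -> F1&~F2 -> 1
  row 5 [0101]: F1=0 F2=1 -> F1&~F2 -> 0
  row 6 [0110]: F1=1 F2=1 -> F1&~F2 -> 0
  row 7 [0111]: F1=1 F2=0 -> F1&~F2 -> 1
  row 8 [1000]: F1=1 F2=1 -> F1&~F2 -> 0
  row 9 [1001]: F1=0 F2=1 -> F1&~F2 -> 0
  row 10 [1010]: F1=1 F2=1 -> F1&~F2 -> 0
  row 11 [1011]: F1=0 F2=1 -> F1&~F2 -> 0
  row 12 [1100]: F1=0 F2=1 -> F1&~F2 -> 0
  row 13 [1101]: F1=1 F2=1 -> F1&~F2 -> 0
  row 14 [1110]: F1=0 F2=1 -> F1&~F2 -> 0
  row 15 [1111]: F1=1 F2=1 -> F1&~F2 -> 0
Full result column, 4 rows per line (u,v fixed per line; w,z runs 00..11 left to right):
  rows 0-3 [u,v=00]: 0001  = hex 1
  rows 4-7 [u,v=01]: 1001  = hex 9
  rows 8-11 [u,v=10]: 0000  = hex 0
  rows 12-15 [u,v=11]: 0000  = hex 0
Counterexample vector (row 0 .. row 15) = 0001100100000000
Output column grouped in 4s = 0001 1001 0000 0000 = 0x1900
Convert to decimal digit by digit (value = value*16 + digit):
  1 -> 1
  1*16 + 9 = 25
  25*16 + 0 = 400
  400*16 + 0 = 6400
Decimal = 6400

6400


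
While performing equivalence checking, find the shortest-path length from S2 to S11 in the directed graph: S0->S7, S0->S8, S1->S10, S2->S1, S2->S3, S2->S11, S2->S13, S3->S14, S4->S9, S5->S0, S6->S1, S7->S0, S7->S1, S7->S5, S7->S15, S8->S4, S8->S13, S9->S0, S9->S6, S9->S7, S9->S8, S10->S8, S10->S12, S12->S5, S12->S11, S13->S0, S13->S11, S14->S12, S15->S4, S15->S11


BFS layer-by-layer from S2:
  dist 0: {S2}
  dist 1: {S1, S3, S11, S13}
  -> S11 reached at distance 1
Shortest path length = 1

1


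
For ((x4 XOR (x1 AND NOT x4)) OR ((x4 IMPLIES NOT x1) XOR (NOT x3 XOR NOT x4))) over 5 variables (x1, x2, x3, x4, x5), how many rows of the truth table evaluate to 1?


Formula: ((x4 XOR (x1 AND NOT x4)) OR ((x4 IMPLIES NOT x1) XOR (NOT x3 XOR NOT x4))) over 5 vars (32 rows)
Evaluate each row (x1, x2, x3, x4, x5 as bits, MSB first):
  row 0 [00000]: ((0 XOR (0 AND NOT 0)) OR ((0 IMPLIES NOT 0) XOR (NOT 0 XOR NOT 0))) -> 1
  row 1 [00001]: ((0 XOR (0 AND NOT 0)) OR ((0 IMPLIES NOT 0) XOR (NOT 0 XOR NOT 0))) -> 1
  row 2 [00010]: ((1 XOR (0 AND NOT 1)) OR ((1 IMPLIES NOT 0) XOR (NOT 0 XOR NOT 1))) -> 1
  row 3 [00011]: ((1 XOR (0 AND NOT 1)) OR ((1 IMPLIES NOT 0) XOR (NOT 0 XOR NOT 1))) -> 1
  row 4 [00100]: ((0 XOR (0 AND NOT 0)) OR ((0 IMPLIES NOT 0) XOR (NOT 1 XOR NOT 0))) -> 0
  row 5 [00101]: ((0 XOR (0 AND NOT 0)) OR ((0 IMPLIES NOT 0) XOR (NOT 1 XOR NOT 0))) -> 0
  row 6 [00110]: ((1 XOR (0 AND NOT 1)) OR ((1 IMPLIES NOT 0) XOR (NOT 1 XOR NOT 1))) -> 1
  row 7 [00111]: ((1 XOR (0 AND NOT 1)) OR ((1 IMPLIES NOT 0) XOR (NOT 1 XOR NOT 1))) -> 1
  row 8 [01000]: ((0 XOR (0 AND NOT 0)) OR ((0 IMPLIES NOT 0) XOR (NOT 0 XOR NOT 0))) -> 1
  row 9 [01001]: ((0 XOR (0 AND NOT 0)) OR ((0 IMPLIES NOT 0) XOR (NOT 0 XOR NOT 0))) -> 1
  row 10 [01010]: ((1 XOR (0 AND NOT 1)) OR ((1 IMPLIES NOT 0) XOR (NOT 0 XOR NOT 1))) -> 1
  row 11 [01011]: ((1 XOR (0 AND NOT 1)) OR ((1 IMPLIES NOT 0) XOR (NOT 0 XOR NOT 1))) -> 1
  row 12 [01100]: ((0 XOR (0 AND NOT 0)) OR ((0 IMPLIES NOT 0) XOR (NOT 1 XOR NOT 0))) -> 0
  row 13 [01101]: ((0 XOR (0 AND NOT 0)) OR ((0 IMPLIES NOT 0) XOR (NOT 1 XOR NOT 0))) -> 0
  row 14 [01110]: ((1 XOR (0 AND NOT 1)) OR ((1 IMPLIES NOT 0) XOR (NOT 1 XOR NOT 1))) -> 1
  row 15 [01111]: ((1 XOR (0 AND NOT 1)) OR ((1 IMPLIES NOT 0) XOR (NOT 1 XOR NOT 1))) -> 1
  row 16 [10000]: ((0 XOR (1 AND NOT 0)) OR ((0 IMPLIES NOT 1) XOR (NOT 0 XOR NOT 0))) -> 1
  row 17 [10001]: ((0 XOR (1 AND NOT 0)) OR ((0 IMPLIES NOT 1) XOR (NOT 0 XOR NOT 0))) -> 1
  row 18 [10010]: ((1 XOR (1 AND NOT 1)) OR ((1 IMPLIES NOT 1) XOR (NOT 0 XOR NOT 1))) -> 1
  row 19 [10011]: ((1 XOR (1 AND NOT 1)) OR ((1 IMPLIES NOT 1) XOR (NOT 0 XOR NOT 1))) -> 1
  row 20 [10100]: ((0 XOR (1 AND NOT 0)) OR ((0 IMPLIES NOT 1) XOR (NOT 1 XOR NOT 0))) -> 1
  row 21 [10101]: ((0 XOR (1 AND NOT 0)) OR ((0 IMPLIES NOT 1) XOR (NOT 1 XOR NOT 0))) -> 1
  row 22 [10110]: ((1 XOR (1 AND NOT 1)) OR ((1 IMPLIES NOT 1) XOR (NOT 1 XOR NOT 1))) -> 1
  row 23 [10111]: ((1 XOR (1 AND NOT 1)) OR ((1 IMPLIES NOT 1) XOR (NOT 1 XOR NOT 1))) -> 1
  row 24 [11000]: ((0 XOR (1 AND NOT 0)) OR ((0 IMPLIES NOT 1) XOR (NOT 0 XOR NOT 0))) -> 1
  row 25 [11001]: ((0 XOR (1 AND NOT 0)) OR ((0 IMPLIES NOT 1) XOR (NOT 0 XOR NOT 0))) -> 1
  row 26 [11010]: ((1 XOR (1 AND NOT 1)) OR ((1 IMPLIES NOT 1) XOR (NOT 0 XOR NOT 1))) -> 1
  row 27 [11011]: ((1 XOR (1 AND NOT 1)) OR ((1 IMPLIES NOT 1) XOR (NOT 0 XOR NOT 1))) -> 1
  row 28 [11100]: ((0 XOR (1 AND NOT 0)) OR ((0 IMPLIES NOT 1) XOR (NOT 1 XOR NOT 0))) -> 1
  row 29 [11101]: ((0 XOR (1 AND NOT 0)) OR ((0 IMPLIES NOT 1) XOR (NOT 1 XOR NOT 0))) -> 1
  row 30 [11110]: ((1 XOR (1 AND NOT 1)) OR ((1 IMPLIES NOT 1) XOR (NOT 1 XOR NOT 1))) -> 1
  row 31 [11111]: ((1 XOR (1 AND NOT 1)) OR ((1 IMPLIES NOT 1) XOR (NOT 1 XOR NOT 1))) -> 1
Full result column, 8 rows per line (x1,x2 fixed per line; x3,x4,x5 runs 000..111 left to right):
  rows 0-7 [x1,x2=00]: 11110011  (ones: 6)
  rows 8-15 [x1,x2=01]: 11110011  (ones: 6)
  rows 16-23 [x1,x2=10]: 11111111  (ones: 8)
  rows 24-31 [x1,x2=11]: 11111111  (ones: 8)
Count of 1-rows = 6+6+8+8 = 28

28
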